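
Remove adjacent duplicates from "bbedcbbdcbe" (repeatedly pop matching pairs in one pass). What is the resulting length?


Input: bbedcbbdcbe
Stack-based adjacent duplicate removal:
  Read 'b': push. Stack: b
  Read 'b': matches stack top 'b' => pop. Stack: (empty)
  Read 'e': push. Stack: e
  Read 'd': push. Stack: ed
  Read 'c': push. Stack: edc
  Read 'b': push. Stack: edcb
  Read 'b': matches stack top 'b' => pop. Stack: edc
  Read 'd': push. Stack: edcd
  Read 'c': push. Stack: edcdc
  Read 'b': push. Stack: edcdcb
  Read 'e': push. Stack: edcdcbe
Final stack: "edcdcbe" (length 7)

7


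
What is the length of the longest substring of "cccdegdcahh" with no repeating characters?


Input: "cccdegdcahh"
Sliding window (track last position of each char):
  Position 0 ('c'): window [0,0] length 1 -- new best
  Position 1 ('c'): repeat (last at 0), move window start to 1
  Position 1 ('c'): window [1,1] length 1
  Position 2 ('c'): repeat (last at 1), move window start to 2
  Position 2 ('c'): window [2,2] length 1
  Position 3 ('d'): window [2,3] length 2 -- new best
  Position 4 ('e'): window [2,4] length 3 -- new best
  Position 5 ('g'): window [2,5] length 4 -- new best
  Position 6 ('d'): repeat (last at 3), move window start to 4
  Position 6 ('d'): window [4,6] length 3
  Position 7 ('c'): window [4,7] length 4
  Position 8 ('a'): window [4,8] length 5 -- new best
  Position 9 ('h'): window [4,9] length 6 -- new best
  Position 10 ('h'): repeat (last at 9), move window start to 10
  Position 10 ('h'): window [10,10] length 1
Longest substring with no repeats: "egdcah" with length 6

6


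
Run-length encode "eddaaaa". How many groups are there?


Input: eddaaaa
Scanning for consecutive runs:
  Group 1: 'e' x 1 (positions 0-0)
  Group 2: 'd' x 2 (positions 1-2)
  Group 3: 'a' x 4 (positions 3-6)
Total groups: 3

3


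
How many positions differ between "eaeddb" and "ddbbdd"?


Comparing "eaeddb" and "ddbbdd" position by position:
  Position 0: 'e' vs 'd' => DIFFER
  Position 1: 'a' vs 'd' => DIFFER
  Position 2: 'e' vs 'b' => DIFFER
  Position 3: 'd' vs 'b' => DIFFER
  Position 4: 'd' vs 'd' => same
  Position 5: 'b' vs 'd' => DIFFER
Positions that differ: 5

5


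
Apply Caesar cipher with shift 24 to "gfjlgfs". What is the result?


Caesar cipher: shift "gfjlgfs" by 24
  'g' (pos 6) + 24 = pos 4 = 'e'
  'f' (pos 5) + 24 = pos 3 = 'd'
  'j' (pos 9) + 24 = pos 7 = 'h'
  'l' (pos 11) + 24 = pos 9 = 'j'
  'g' (pos 6) + 24 = pos 4 = 'e'
  'f' (pos 5) + 24 = pos 3 = 'd'
  's' (pos 18) + 24 = pos 16 = 'q'
Result: edhjedq

edhjedq


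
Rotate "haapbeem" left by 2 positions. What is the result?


Input: "haapbeem", rotate left by 2
First 2 characters: "ha"
Remaining characters: "apbeem"
Concatenate remaining + first: "apbeem" + "ha" = "apbeemha"

apbeemha


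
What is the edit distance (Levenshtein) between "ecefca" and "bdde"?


Computing edit distance: "ecefca" -> "bdde"
DP table:
           b    d    d    e
      0    1    2    3    4
  e   1    1    2    3    3
  c   2    2    2    3    4
  e   3    3    3    3    3
  f   4    4    4    4    4
  c   5    5    5    5    5
  a   6    6    6    6    6
Edit distance = dp[6][4] = 6

6


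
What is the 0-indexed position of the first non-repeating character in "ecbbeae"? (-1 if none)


Input: ecbbeae
Character frequencies:
  'a': 1
  'b': 2
  'c': 1
  'e': 3
Scanning left to right for freq == 1:
  Position 0 ('e'): freq=3, skip
  Position 1 ('c'): unique! => answer = 1

1


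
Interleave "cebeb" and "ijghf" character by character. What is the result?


Interleaving "cebeb" and "ijghf":
  Position 0: 'c' from first, 'i' from second => "ci"
  Position 1: 'e' from first, 'j' from second => "ej"
  Position 2: 'b' from first, 'g' from second => "bg"
  Position 3: 'e' from first, 'h' from second => "eh"
  Position 4: 'b' from first, 'f' from second => "bf"
Result: ciejbgehbf

ciejbgehbf


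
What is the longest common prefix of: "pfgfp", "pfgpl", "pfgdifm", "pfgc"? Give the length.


Words: pfgfp, pfgpl, pfgdifm, pfgc
  Position 0: all 'p' => match
  Position 1: all 'f' => match
  Position 2: all 'g' => match
  Position 3: ('f', 'p', 'd', 'c') => mismatch, stop
LCP = "pfg" (length 3)

3


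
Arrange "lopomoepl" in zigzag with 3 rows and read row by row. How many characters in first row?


Zigzag "lopomoepl" into 3 rows:
Placing characters:
  'l' => row 0
  'o' => row 1
  'p' => row 2
  'o' => row 1
  'm' => row 0
  'o' => row 1
  'e' => row 2
  'p' => row 1
  'l' => row 0
Rows:
  Row 0: "lml"
  Row 1: "ooop"
  Row 2: "pe"
First row length: 3

3


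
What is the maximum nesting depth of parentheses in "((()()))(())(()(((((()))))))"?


Input: "((()()))(())(()(((((()))))))"
Tracking depth:
  Position 0 '(': depth becomes 1
  Position 1 '(': depth becomes 2
  Position 2 '(': depth becomes 3
  Position 3 ')': depth becomes 2
  Position 4 '(': depth becomes 3
  Position 5 ')': depth becomes 2
  Position 6 ')': depth becomes 1
  Position 7 ')': depth becomes 0
  Position 8 '(': depth becomes 1
  Position 9 '(': depth becomes 2
  Position 10 ')': depth becomes 1
  Position 11 ')': depth becomes 0
  Position 12 '(': depth becomes 1
  Position 13 '(': depth becomes 2
  Position 14 ')': depth becomes 1
  Position 15 '(': depth becomes 2
  Position 16 '(': depth becomes 3
  Position 17 '(': depth becomes 4
  Position 18 '(': depth becomes 5
  Position 19 '(': depth becomes 6
  Position 20 '(': depth becomes 7
  Position 21 ')': depth becomes 6
  Position 22 ')': depth becomes 5
  Position 23 ')': depth becomes 4
  Position 24 ')': depth becomes 3
  Position 25 ')': depth becomes 2
  Position 26 ')': depth becomes 1
  Position 27 ')': depth becomes 0
Maximum depth reached: 7

7


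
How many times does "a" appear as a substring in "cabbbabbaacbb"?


Searching for "a" in "cabbbabbaacbb"
Scanning each position:
  Position 0: "c" => no
  Position 1: "a" => MATCH
  Position 2: "b" => no
  Position 3: "b" => no
  Position 4: "b" => no
  Position 5: "a" => MATCH
  Position 6: "b" => no
  Position 7: "b" => no
  Position 8: "a" => MATCH
  Position 9: "a" => MATCH
  Position 10: "c" => no
  Position 11: "b" => no
  Position 12: "b" => no
Total occurrences: 4

4


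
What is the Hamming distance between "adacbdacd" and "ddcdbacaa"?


Comparing "adacbdacd" and "ddcdbacaa" position by position:
  Position 0: 'a' vs 'd' => differ
  Position 1: 'd' vs 'd' => same
  Position 2: 'a' vs 'c' => differ
  Position 3: 'c' vs 'd' => differ
  Position 4: 'b' vs 'b' => same
  Position 5: 'd' vs 'a' => differ
  Position 6: 'a' vs 'c' => differ
  Position 7: 'c' vs 'a' => differ
  Position 8: 'd' vs 'a' => differ
Total differences (Hamming distance): 7

7


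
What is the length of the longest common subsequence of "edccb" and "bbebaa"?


LCS of "edccb" and "bbebaa"
DP table:
           b    b    e    b    a    a
      0    0    0    0    0    0    0
  e   0    0    0    1    1    1    1
  d   0    0    0    1    1    1    1
  c   0    0    0    1    1    1    1
  c   0    0    0    1    1    1    1
  b   0    1    1    1    2    2    2
LCS length = dp[5][6] = 2

2


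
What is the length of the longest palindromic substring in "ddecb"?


Input: "ddecb"
Checking substrings for palindromes:
  [0:2] "dd" (len 2) => palindrome
Longest palindromic substring: "dd" with length 2

2


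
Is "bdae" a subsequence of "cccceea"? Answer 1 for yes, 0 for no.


Check if "bdae" is a subsequence of "cccceea"
Greedy scan:
  Position 0 ('c'): no match needed
  Position 1 ('c'): no match needed
  Position 2 ('c'): no match needed
  Position 3 ('c'): no match needed
  Position 4 ('e'): no match needed
  Position 5 ('e'): no match needed
  Position 6 ('a'): no match needed
Only matched 0/4 characters => not a subsequence

0


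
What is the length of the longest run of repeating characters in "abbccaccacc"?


Input: "abbccaccacc"
Scanning for longest run:
  Position 1 ('b'): new char, reset run to 1
  Position 2 ('b'): continues run of 'b', length=2
  Position 3 ('c'): new char, reset run to 1
  Position 4 ('c'): continues run of 'c', length=2
  Position 5 ('a'): new char, reset run to 1
  Position 6 ('c'): new char, reset run to 1
  Position 7 ('c'): continues run of 'c', length=2
  Position 8 ('a'): new char, reset run to 1
  Position 9 ('c'): new char, reset run to 1
  Position 10 ('c'): continues run of 'c', length=2
Longest run: 'b' with length 2

2


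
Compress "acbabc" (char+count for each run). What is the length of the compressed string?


Input: acbabc
Runs:
  'a' x 1 => "a1"
  'c' x 1 => "c1"
  'b' x 1 => "b1"
  'a' x 1 => "a1"
  'b' x 1 => "b1"
  'c' x 1 => "c1"
Compressed: "a1c1b1a1b1c1"
Compressed length: 12

12


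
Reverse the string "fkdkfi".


Input: fkdkfi
Reading characters right to left:
  Position 5: 'i'
  Position 4: 'f'
  Position 3: 'k'
  Position 2: 'd'
  Position 1: 'k'
  Position 0: 'f'
Reversed: ifkdkf

ifkdkf


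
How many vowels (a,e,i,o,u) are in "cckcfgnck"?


Input: cckcfgnck
Checking each character:
  'c' at position 0: consonant
  'c' at position 1: consonant
  'k' at position 2: consonant
  'c' at position 3: consonant
  'f' at position 4: consonant
  'g' at position 5: consonant
  'n' at position 6: consonant
  'c' at position 7: consonant
  'k' at position 8: consonant
Total vowels: 0

0


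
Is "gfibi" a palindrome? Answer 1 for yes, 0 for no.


Input: gfibi
Reversed: ibifg
  Compare pos 0 ('g') with pos 4 ('i'): MISMATCH
  Compare pos 1 ('f') with pos 3 ('b'): MISMATCH
Result: not a palindrome

0


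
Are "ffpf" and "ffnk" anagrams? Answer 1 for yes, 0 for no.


Strings: "ffpf", "ffnk"
Sorted first:  fffp
Sorted second: ffkn
Differ at position 2: 'f' vs 'k' => not anagrams

0


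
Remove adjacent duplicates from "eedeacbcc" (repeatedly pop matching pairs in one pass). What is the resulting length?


Input: eedeacbcc
Stack-based adjacent duplicate removal:
  Read 'e': push. Stack: e
  Read 'e': matches stack top 'e' => pop. Stack: (empty)
  Read 'd': push. Stack: d
  Read 'e': push. Stack: de
  Read 'a': push. Stack: dea
  Read 'c': push. Stack: deac
  Read 'b': push. Stack: deacb
  Read 'c': push. Stack: deacbc
  Read 'c': matches stack top 'c' => pop. Stack: deacb
Final stack: "deacb" (length 5)

5


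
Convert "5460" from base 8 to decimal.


Input: "5460" in base 8
Positional expansion:
  Digit '5' (value 5) x 8^3 = 2560
  Digit '4' (value 4) x 8^2 = 256
  Digit '6' (value 6) x 8^1 = 48
  Digit '0' (value 0) x 8^0 = 0
Sum = 2864

2864


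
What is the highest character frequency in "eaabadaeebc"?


Input: eaabadaeebc
Character counts:
  'a': 4
  'b': 2
  'c': 1
  'd': 1
  'e': 3
Maximum frequency: 4

4


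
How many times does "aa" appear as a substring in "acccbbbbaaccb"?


Searching for "aa" in "acccbbbbaaccb"
Scanning each position:
  Position 0: "ac" => no
  Position 1: "cc" => no
  Position 2: "cc" => no
  Position 3: "cb" => no
  Position 4: "bb" => no
  Position 5: "bb" => no
  Position 6: "bb" => no
  Position 7: "ba" => no
  Position 8: "aa" => MATCH
  Position 9: "ac" => no
  Position 10: "cc" => no
  Position 11: "cb" => no
Total occurrences: 1

1


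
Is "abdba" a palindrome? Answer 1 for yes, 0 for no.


Input: abdba
Reversed: abdba
  Compare pos 0 ('a') with pos 4 ('a'): match
  Compare pos 1 ('b') with pos 3 ('b'): match
Result: palindrome

1


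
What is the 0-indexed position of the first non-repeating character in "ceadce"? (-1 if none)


Input: ceadce
Character frequencies:
  'a': 1
  'c': 2
  'd': 1
  'e': 2
Scanning left to right for freq == 1:
  Position 0 ('c'): freq=2, skip
  Position 1 ('e'): freq=2, skip
  Position 2 ('a'): unique! => answer = 2

2


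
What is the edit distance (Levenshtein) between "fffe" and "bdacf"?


Computing edit distance: "fffe" -> "bdacf"
DP table:
           b    d    a    c    f
      0    1    2    3    4    5
  f   1    1    2    3    4    4
  f   2    2    2    3    4    4
  f   3    3    3    3    4    4
  e   4    4    4    4    4    5
Edit distance = dp[4][5] = 5

5


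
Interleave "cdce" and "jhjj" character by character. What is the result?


Interleaving "cdce" and "jhjj":
  Position 0: 'c' from first, 'j' from second => "cj"
  Position 1: 'd' from first, 'h' from second => "dh"
  Position 2: 'c' from first, 'j' from second => "cj"
  Position 3: 'e' from first, 'j' from second => "ej"
Result: cjdhcjej

cjdhcjej


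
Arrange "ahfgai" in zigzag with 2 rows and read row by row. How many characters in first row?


Zigzag "ahfgai" into 2 rows:
Placing characters:
  'a' => row 0
  'h' => row 1
  'f' => row 0
  'g' => row 1
  'a' => row 0
  'i' => row 1
Rows:
  Row 0: "afa"
  Row 1: "hgi"
First row length: 3

3


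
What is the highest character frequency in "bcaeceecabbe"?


Input: bcaeceecabbe
Character counts:
  'a': 2
  'b': 3
  'c': 3
  'e': 4
Maximum frequency: 4

4


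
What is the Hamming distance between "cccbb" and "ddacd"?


Comparing "cccbb" and "ddacd" position by position:
  Position 0: 'c' vs 'd' => differ
  Position 1: 'c' vs 'd' => differ
  Position 2: 'c' vs 'a' => differ
  Position 3: 'b' vs 'c' => differ
  Position 4: 'b' vs 'd' => differ
Total differences (Hamming distance): 5

5


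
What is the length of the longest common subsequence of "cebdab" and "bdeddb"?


LCS of "cebdab" and "bdeddb"
DP table:
           b    d    e    d    d    b
      0    0    0    0    0    0    0
  c   0    0    0    0    0    0    0
  e   0    0    0    1    1    1    1
  b   0    1    1    1    1    1    2
  d   0    1    2    2    2    2    2
  a   0    1    2    2    2    2    2
  b   0    1    2    2    2    2    3
LCS length = dp[6][6] = 3

3


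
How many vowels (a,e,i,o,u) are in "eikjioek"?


Input: eikjioek
Checking each character:
  'e' at position 0: vowel (running total: 1)
  'i' at position 1: vowel (running total: 2)
  'k' at position 2: consonant
  'j' at position 3: consonant
  'i' at position 4: vowel (running total: 3)
  'o' at position 5: vowel (running total: 4)
  'e' at position 6: vowel (running total: 5)
  'k' at position 7: consonant
Total vowels: 5

5


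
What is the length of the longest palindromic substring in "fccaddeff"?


Input: "fccaddeff"
Checking substrings for palindromes:
  [1:3] "cc" (len 2) => palindrome
  [4:6] "dd" (len 2) => palindrome
  [7:9] "ff" (len 2) => palindrome
Longest palindromic substring: "cc" with length 2

2


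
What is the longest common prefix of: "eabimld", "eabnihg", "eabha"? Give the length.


Words: eabimld, eabnihg, eabha
  Position 0: all 'e' => match
  Position 1: all 'a' => match
  Position 2: all 'b' => match
  Position 3: ('i', 'n', 'h') => mismatch, stop
LCP = "eab" (length 3)

3


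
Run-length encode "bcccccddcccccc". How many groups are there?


Input: bcccccddcccccc
Scanning for consecutive runs:
  Group 1: 'b' x 1 (positions 0-0)
  Group 2: 'c' x 5 (positions 1-5)
  Group 3: 'd' x 2 (positions 6-7)
  Group 4: 'c' x 6 (positions 8-13)
Total groups: 4

4


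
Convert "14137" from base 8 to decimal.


Input: "14137" in base 8
Positional expansion:
  Digit '1' (value 1) x 8^4 = 4096
  Digit '4' (value 4) x 8^3 = 2048
  Digit '1' (value 1) x 8^2 = 64
  Digit '3' (value 3) x 8^1 = 24
  Digit '7' (value 7) x 8^0 = 7
Sum = 6239

6239


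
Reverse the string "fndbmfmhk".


Input: fndbmfmhk
Reading characters right to left:
  Position 8: 'k'
  Position 7: 'h'
  Position 6: 'm'
  Position 5: 'f'
  Position 4: 'm'
  Position 3: 'b'
  Position 2: 'd'
  Position 1: 'n'
  Position 0: 'f'
Reversed: khmfmbdnf

khmfmbdnf


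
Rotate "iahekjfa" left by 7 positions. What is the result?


Input: "iahekjfa", rotate left by 7
First 7 characters: "iahekjf"
Remaining characters: "a"
Concatenate remaining + first: "a" + "iahekjf" = "aiahekjf"

aiahekjf


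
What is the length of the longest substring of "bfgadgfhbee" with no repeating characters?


Input: "bfgadgfhbee"
Sliding window (track last position of each char):
  Position 0 ('b'): window [0,0] length 1 -- new best
  Position 1 ('f'): window [0,1] length 2 -- new best
  Position 2 ('g'): window [0,2] length 3 -- new best
  Position 3 ('a'): window [0,3] length 4 -- new best
  Position 4 ('d'): window [0,4] length 5 -- new best
  Position 5 ('g'): repeat (last at 2), move window start to 3
  Position 5 ('g'): window [3,5] length 3
  Position 6 ('f'): window [3,6] length 4
  Position 7 ('h'): window [3,7] length 5
  Position 8 ('b'): window [3,8] length 6 -- new best
  Position 9 ('e'): window [3,9] length 7 -- new best
  Position 10 ('e'): repeat (last at 9), move window start to 10
  Position 10 ('e'): window [10,10] length 1
Longest substring with no repeats: "adgfhbe" with length 7

7


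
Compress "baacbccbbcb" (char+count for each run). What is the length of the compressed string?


Input: baacbccbbcb
Runs:
  'b' x 1 => "b1"
  'a' x 2 => "a2"
  'c' x 1 => "c1"
  'b' x 1 => "b1"
  'c' x 2 => "c2"
  'b' x 2 => "b2"
  'c' x 1 => "c1"
  'b' x 1 => "b1"
Compressed: "b1a2c1b1c2b2c1b1"
Compressed length: 16

16


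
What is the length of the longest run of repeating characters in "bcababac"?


Input: "bcababac"
Scanning for longest run:
  Position 1 ('c'): new char, reset run to 1
  Position 2 ('a'): new char, reset run to 1
  Position 3 ('b'): new char, reset run to 1
  Position 4 ('a'): new char, reset run to 1
  Position 5 ('b'): new char, reset run to 1
  Position 6 ('a'): new char, reset run to 1
  Position 7 ('c'): new char, reset run to 1
Longest run: 'b' with length 1

1


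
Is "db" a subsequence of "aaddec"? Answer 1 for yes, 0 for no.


Check if "db" is a subsequence of "aaddec"
Greedy scan:
  Position 0 ('a'): no match needed
  Position 1 ('a'): no match needed
  Position 2 ('d'): matches sub[0] = 'd'
  Position 3 ('d'): no match needed
  Position 4 ('e'): no match needed
  Position 5 ('c'): no match needed
Only matched 1/2 characters => not a subsequence

0


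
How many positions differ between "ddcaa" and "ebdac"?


Comparing "ddcaa" and "ebdac" position by position:
  Position 0: 'd' vs 'e' => DIFFER
  Position 1: 'd' vs 'b' => DIFFER
  Position 2: 'c' vs 'd' => DIFFER
  Position 3: 'a' vs 'a' => same
  Position 4: 'a' vs 'c' => DIFFER
Positions that differ: 4

4


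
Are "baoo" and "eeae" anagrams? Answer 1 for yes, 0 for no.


Strings: "baoo", "eeae"
Sorted first:  aboo
Sorted second: aeee
Differ at position 1: 'b' vs 'e' => not anagrams

0


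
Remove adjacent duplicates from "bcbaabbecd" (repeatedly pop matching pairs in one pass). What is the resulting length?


Input: bcbaabbecd
Stack-based adjacent duplicate removal:
  Read 'b': push. Stack: b
  Read 'c': push. Stack: bc
  Read 'b': push. Stack: bcb
  Read 'a': push. Stack: bcba
  Read 'a': matches stack top 'a' => pop. Stack: bcb
  Read 'b': matches stack top 'b' => pop. Stack: bc
  Read 'b': push. Stack: bcb
  Read 'e': push. Stack: bcbe
  Read 'c': push. Stack: bcbec
  Read 'd': push. Stack: bcbecd
Final stack: "bcbecd" (length 6)

6


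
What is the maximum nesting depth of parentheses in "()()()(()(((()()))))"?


Input: "()()()(()(((()()))))"
Tracking depth:
  Position 0 '(': depth becomes 1
  Position 1 ')': depth becomes 0
  Position 2 '(': depth becomes 1
  Position 3 ')': depth becomes 0
  Position 4 '(': depth becomes 1
  Position 5 ')': depth becomes 0
  Position 6 '(': depth becomes 1
  Position 7 '(': depth becomes 2
  Position 8 ')': depth becomes 1
  Position 9 '(': depth becomes 2
  Position 10 '(': depth becomes 3
  Position 11 '(': depth becomes 4
  Position 12 '(': depth becomes 5
  Position 13 ')': depth becomes 4
  Position 14 '(': depth becomes 5
  Position 15 ')': depth becomes 4
  Position 16 ')': depth becomes 3
  Position 17 ')': depth becomes 2
  Position 18 ')': depth becomes 1
  Position 19 ')': depth becomes 0
Maximum depth reached: 5

5


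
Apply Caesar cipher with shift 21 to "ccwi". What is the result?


Caesar cipher: shift "ccwi" by 21
  'c' (pos 2) + 21 = pos 23 = 'x'
  'c' (pos 2) + 21 = pos 23 = 'x'
  'w' (pos 22) + 21 = pos 17 = 'r'
  'i' (pos 8) + 21 = pos 3 = 'd'
Result: xxrd

xxrd


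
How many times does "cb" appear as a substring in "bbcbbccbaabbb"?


Searching for "cb" in "bbcbbccbaabbb"
Scanning each position:
  Position 0: "bb" => no
  Position 1: "bc" => no
  Position 2: "cb" => MATCH
  Position 3: "bb" => no
  Position 4: "bc" => no
  Position 5: "cc" => no
  Position 6: "cb" => MATCH
  Position 7: "ba" => no
  Position 8: "aa" => no
  Position 9: "ab" => no
  Position 10: "bb" => no
  Position 11: "bb" => no
Total occurrences: 2

2


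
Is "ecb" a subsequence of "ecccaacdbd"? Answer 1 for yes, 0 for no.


Check if "ecb" is a subsequence of "ecccaacdbd"
Greedy scan:
  Position 0 ('e'): matches sub[0] = 'e'
  Position 1 ('c'): matches sub[1] = 'c'
  Position 2 ('c'): no match needed
  Position 3 ('c'): no match needed
  Position 4 ('a'): no match needed
  Position 5 ('a'): no match needed
  Position 6 ('c'): no match needed
  Position 7 ('d'): no match needed
  Position 8 ('b'): matches sub[2] = 'b'
  Position 9 ('d'): no match needed
All 3 characters matched => is a subsequence

1


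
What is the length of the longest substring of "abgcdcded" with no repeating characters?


Input: "abgcdcded"
Sliding window (track last position of each char):
  Position 0 ('a'): window [0,0] length 1 -- new best
  Position 1 ('b'): window [0,1] length 2 -- new best
  Position 2 ('g'): window [0,2] length 3 -- new best
  Position 3 ('c'): window [0,3] length 4 -- new best
  Position 4 ('d'): window [0,4] length 5 -- new best
  Position 5 ('c'): repeat (last at 3), move window start to 4
  Position 5 ('c'): window [4,5] length 2
  Position 6 ('d'): repeat (last at 4), move window start to 5
  Position 6 ('d'): window [5,6] length 2
  Position 7 ('e'): window [5,7] length 3
  Position 8 ('d'): repeat (last at 6), move window start to 7
  Position 8 ('d'): window [7,8] length 2
Longest substring with no repeats: "abgcd" with length 5

5


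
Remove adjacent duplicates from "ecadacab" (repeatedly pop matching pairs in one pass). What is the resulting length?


Input: ecadacab
Stack-based adjacent duplicate removal:
  Read 'e': push. Stack: e
  Read 'c': push. Stack: ec
  Read 'a': push. Stack: eca
  Read 'd': push. Stack: ecad
  Read 'a': push. Stack: ecada
  Read 'c': push. Stack: ecadac
  Read 'a': push. Stack: ecadaca
  Read 'b': push. Stack: ecadacab
Final stack: "ecadacab" (length 8)

8


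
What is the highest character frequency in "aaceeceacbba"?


Input: aaceeceacbba
Character counts:
  'a': 4
  'b': 2
  'c': 3
  'e': 3
Maximum frequency: 4

4


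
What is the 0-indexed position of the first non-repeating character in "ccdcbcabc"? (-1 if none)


Input: ccdcbcabc
Character frequencies:
  'a': 1
  'b': 2
  'c': 5
  'd': 1
Scanning left to right for freq == 1:
  Position 0 ('c'): freq=5, skip
  Position 1 ('c'): freq=5, skip
  Position 2 ('d'): unique! => answer = 2

2


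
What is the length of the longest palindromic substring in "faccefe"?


Input: "faccefe"
Checking substrings for palindromes:
  [4:7] "efe" (len 3) => palindrome
  [2:4] "cc" (len 2) => palindrome
Longest palindromic substring: "efe" with length 3

3


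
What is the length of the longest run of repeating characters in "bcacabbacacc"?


Input: "bcacabbacacc"
Scanning for longest run:
  Position 1 ('c'): new char, reset run to 1
  Position 2 ('a'): new char, reset run to 1
  Position 3 ('c'): new char, reset run to 1
  Position 4 ('a'): new char, reset run to 1
  Position 5 ('b'): new char, reset run to 1
  Position 6 ('b'): continues run of 'b', length=2
  Position 7 ('a'): new char, reset run to 1
  Position 8 ('c'): new char, reset run to 1
  Position 9 ('a'): new char, reset run to 1
  Position 10 ('c'): new char, reset run to 1
  Position 11 ('c'): continues run of 'c', length=2
Longest run: 'b' with length 2

2


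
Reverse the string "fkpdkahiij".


Input: fkpdkahiij
Reading characters right to left:
  Position 9: 'j'
  Position 8: 'i'
  Position 7: 'i'
  Position 6: 'h'
  Position 5: 'a'
  Position 4: 'k'
  Position 3: 'd'
  Position 2: 'p'
  Position 1: 'k'
  Position 0: 'f'
Reversed: jiihakdpkf

jiihakdpkf


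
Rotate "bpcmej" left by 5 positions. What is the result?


Input: "bpcmej", rotate left by 5
First 5 characters: "bpcme"
Remaining characters: "j"
Concatenate remaining + first: "j" + "bpcme" = "jbpcme"

jbpcme


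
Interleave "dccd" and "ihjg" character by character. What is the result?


Interleaving "dccd" and "ihjg":
  Position 0: 'd' from first, 'i' from second => "di"
  Position 1: 'c' from first, 'h' from second => "ch"
  Position 2: 'c' from first, 'j' from second => "cj"
  Position 3: 'd' from first, 'g' from second => "dg"
Result: dichcjdg

dichcjdg


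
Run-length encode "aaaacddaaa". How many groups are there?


Input: aaaacddaaa
Scanning for consecutive runs:
  Group 1: 'a' x 4 (positions 0-3)
  Group 2: 'c' x 1 (positions 4-4)
  Group 3: 'd' x 2 (positions 5-6)
  Group 4: 'a' x 3 (positions 7-9)
Total groups: 4

4


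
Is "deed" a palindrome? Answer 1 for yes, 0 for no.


Input: deed
Reversed: deed
  Compare pos 0 ('d') with pos 3 ('d'): match
  Compare pos 1 ('e') with pos 2 ('e'): match
Result: palindrome

1


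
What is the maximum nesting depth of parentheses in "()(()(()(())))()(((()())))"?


Input: "()(()(()(())))()(((()())))"
Tracking depth:
  Position 0 '(': depth becomes 1
  Position 1 ')': depth becomes 0
  Position 2 '(': depth becomes 1
  Position 3 '(': depth becomes 2
  Position 4 ')': depth becomes 1
  Position 5 '(': depth becomes 2
  Position 6 '(': depth becomes 3
  Position 7 ')': depth becomes 2
  Position 8 '(': depth becomes 3
  Position 9 '(': depth becomes 4
  Position 10 ')': depth becomes 3
  Position 11 ')': depth becomes 2
  Position 12 ')': depth becomes 1
  Position 13 ')': depth becomes 0
  Position 14 '(': depth becomes 1
  Position 15 ')': depth becomes 0
  Position 16 '(': depth becomes 1
  Position 17 '(': depth becomes 2
  Position 18 '(': depth becomes 3
  Position 19 '(': depth becomes 4
  Position 20 ')': depth becomes 3
  Position 21 '(': depth becomes 4
  Position 22 ')': depth becomes 3
  Position 23 ')': depth becomes 2
  Position 24 ')': depth becomes 1
  Position 25 ')': depth becomes 0
Maximum depth reached: 4

4


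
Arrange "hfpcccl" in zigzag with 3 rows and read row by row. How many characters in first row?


Zigzag "hfpcccl" into 3 rows:
Placing characters:
  'h' => row 0
  'f' => row 1
  'p' => row 2
  'c' => row 1
  'c' => row 0
  'c' => row 1
  'l' => row 2
Rows:
  Row 0: "hc"
  Row 1: "fcc"
  Row 2: "pl"
First row length: 2

2


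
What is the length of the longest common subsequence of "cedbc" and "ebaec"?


LCS of "cedbc" and "ebaec"
DP table:
           e    b    a    e    c
      0    0    0    0    0    0
  c   0    0    0    0    0    1
  e   0    1    1    1    1    1
  d   0    1    1    1    1    1
  b   0    1    2    2    2    2
  c   0    1    2    2    2    3
LCS length = dp[5][5] = 3

3


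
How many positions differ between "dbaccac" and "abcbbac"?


Comparing "dbaccac" and "abcbbac" position by position:
  Position 0: 'd' vs 'a' => DIFFER
  Position 1: 'b' vs 'b' => same
  Position 2: 'a' vs 'c' => DIFFER
  Position 3: 'c' vs 'b' => DIFFER
  Position 4: 'c' vs 'b' => DIFFER
  Position 5: 'a' vs 'a' => same
  Position 6: 'c' vs 'c' => same
Positions that differ: 4

4


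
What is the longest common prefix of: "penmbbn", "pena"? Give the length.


Words: penmbbn, pena
  Position 0: all 'p' => match
  Position 1: all 'e' => match
  Position 2: all 'n' => match
  Position 3: ('m', 'a') => mismatch, stop
LCP = "pen" (length 3)

3


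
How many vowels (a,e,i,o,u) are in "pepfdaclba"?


Input: pepfdaclba
Checking each character:
  'p' at position 0: consonant
  'e' at position 1: vowel (running total: 1)
  'p' at position 2: consonant
  'f' at position 3: consonant
  'd' at position 4: consonant
  'a' at position 5: vowel (running total: 2)
  'c' at position 6: consonant
  'l' at position 7: consonant
  'b' at position 8: consonant
  'a' at position 9: vowel (running total: 3)
Total vowels: 3

3


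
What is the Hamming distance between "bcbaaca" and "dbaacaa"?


Comparing "bcbaaca" and "dbaacaa" position by position:
  Position 0: 'b' vs 'd' => differ
  Position 1: 'c' vs 'b' => differ
  Position 2: 'b' vs 'a' => differ
  Position 3: 'a' vs 'a' => same
  Position 4: 'a' vs 'c' => differ
  Position 5: 'c' vs 'a' => differ
  Position 6: 'a' vs 'a' => same
Total differences (Hamming distance): 5

5


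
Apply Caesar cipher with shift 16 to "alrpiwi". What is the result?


Caesar cipher: shift "alrpiwi" by 16
  'a' (pos 0) + 16 = pos 16 = 'q'
  'l' (pos 11) + 16 = pos 1 = 'b'
  'r' (pos 17) + 16 = pos 7 = 'h'
  'p' (pos 15) + 16 = pos 5 = 'f'
  'i' (pos 8) + 16 = pos 24 = 'y'
  'w' (pos 22) + 16 = pos 12 = 'm'
  'i' (pos 8) + 16 = pos 24 = 'y'
Result: qbhfymy

qbhfymy


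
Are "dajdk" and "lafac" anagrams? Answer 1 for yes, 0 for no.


Strings: "dajdk", "lafac"
Sorted first:  addjk
Sorted second: aacfl
Differ at position 1: 'd' vs 'a' => not anagrams

0


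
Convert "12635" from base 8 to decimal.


Input: "12635" in base 8
Positional expansion:
  Digit '1' (value 1) x 8^4 = 4096
  Digit '2' (value 2) x 8^3 = 1024
  Digit '6' (value 6) x 8^2 = 384
  Digit '3' (value 3) x 8^1 = 24
  Digit '5' (value 5) x 8^0 = 5
Sum = 5533

5533


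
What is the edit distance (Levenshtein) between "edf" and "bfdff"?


Computing edit distance: "edf" -> "bfdff"
DP table:
           b    f    d    f    f
      0    1    2    3    4    5
  e   1    1    2    3    4    5
  d   2    2    2    2    3    4
  f   3    3    2    3    2    3
Edit distance = dp[3][5] = 3

3


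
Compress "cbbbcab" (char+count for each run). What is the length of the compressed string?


Input: cbbbcab
Runs:
  'c' x 1 => "c1"
  'b' x 3 => "b3"
  'c' x 1 => "c1"
  'a' x 1 => "a1"
  'b' x 1 => "b1"
Compressed: "c1b3c1a1b1"
Compressed length: 10

10


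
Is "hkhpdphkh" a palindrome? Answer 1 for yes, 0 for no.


Input: hkhpdphkh
Reversed: hkhpdphkh
  Compare pos 0 ('h') with pos 8 ('h'): match
  Compare pos 1 ('k') with pos 7 ('k'): match
  Compare pos 2 ('h') with pos 6 ('h'): match
  Compare pos 3 ('p') with pos 5 ('p'): match
Result: palindrome

1


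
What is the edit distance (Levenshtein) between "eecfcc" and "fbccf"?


Computing edit distance: "eecfcc" -> "fbccf"
DP table:
           f    b    c    c    f
      0    1    2    3    4    5
  e   1    1    2    3    4    5
  e   2    2    2    3    4    5
  c   3    3    3    2    3    4
  f   4    3    4    3    3    3
  c   5    4    4    4    3    4
  c   6    5    5    4    4    4
Edit distance = dp[6][5] = 4

4


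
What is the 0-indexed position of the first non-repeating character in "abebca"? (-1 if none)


Input: abebca
Character frequencies:
  'a': 2
  'b': 2
  'c': 1
  'e': 1
Scanning left to right for freq == 1:
  Position 0 ('a'): freq=2, skip
  Position 1 ('b'): freq=2, skip
  Position 2 ('e'): unique! => answer = 2

2


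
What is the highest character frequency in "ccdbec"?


Input: ccdbec
Character counts:
  'b': 1
  'c': 3
  'd': 1
  'e': 1
Maximum frequency: 3

3


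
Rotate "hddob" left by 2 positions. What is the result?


Input: "hddob", rotate left by 2
First 2 characters: "hd"
Remaining characters: "dob"
Concatenate remaining + first: "dob" + "hd" = "dobhd"

dobhd


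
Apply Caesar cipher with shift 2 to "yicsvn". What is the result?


Caesar cipher: shift "yicsvn" by 2
  'y' (pos 24) + 2 = pos 0 = 'a'
  'i' (pos 8) + 2 = pos 10 = 'k'
  'c' (pos 2) + 2 = pos 4 = 'e'
  's' (pos 18) + 2 = pos 20 = 'u'
  'v' (pos 21) + 2 = pos 23 = 'x'
  'n' (pos 13) + 2 = pos 15 = 'p'
Result: akeuxp

akeuxp


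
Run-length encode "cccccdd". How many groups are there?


Input: cccccdd
Scanning for consecutive runs:
  Group 1: 'c' x 5 (positions 0-4)
  Group 2: 'd' x 2 (positions 5-6)
Total groups: 2

2


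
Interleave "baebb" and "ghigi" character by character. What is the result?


Interleaving "baebb" and "ghigi":
  Position 0: 'b' from first, 'g' from second => "bg"
  Position 1: 'a' from first, 'h' from second => "ah"
  Position 2: 'e' from first, 'i' from second => "ei"
  Position 3: 'b' from first, 'g' from second => "bg"
  Position 4: 'b' from first, 'i' from second => "bi"
Result: bgaheibgbi

bgaheibgbi


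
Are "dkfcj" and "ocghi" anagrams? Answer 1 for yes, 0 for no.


Strings: "dkfcj", "ocghi"
Sorted first:  cdfjk
Sorted second: cghio
Differ at position 1: 'd' vs 'g' => not anagrams

0


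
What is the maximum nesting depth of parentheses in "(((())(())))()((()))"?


Input: "(((())(())))()((()))"
Tracking depth:
  Position 0 '(': depth becomes 1
  Position 1 '(': depth becomes 2
  Position 2 '(': depth becomes 3
  Position 3 '(': depth becomes 4
  Position 4 ')': depth becomes 3
  Position 5 ')': depth becomes 2
  Position 6 '(': depth becomes 3
  Position 7 '(': depth becomes 4
  Position 8 ')': depth becomes 3
  Position 9 ')': depth becomes 2
  Position 10 ')': depth becomes 1
  Position 11 ')': depth becomes 0
  Position 12 '(': depth becomes 1
  Position 13 ')': depth becomes 0
  Position 14 '(': depth becomes 1
  Position 15 '(': depth becomes 2
  Position 16 '(': depth becomes 3
  Position 17 ')': depth becomes 2
  Position 18 ')': depth becomes 1
  Position 19 ')': depth becomes 0
Maximum depth reached: 4

4


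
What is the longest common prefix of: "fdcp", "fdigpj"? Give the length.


Words: fdcp, fdigpj
  Position 0: all 'f' => match
  Position 1: all 'd' => match
  Position 2: ('c', 'i') => mismatch, stop
LCP = "fd" (length 2)

2


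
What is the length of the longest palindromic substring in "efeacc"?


Input: "efeacc"
Checking substrings for palindromes:
  [0:3] "efe" (len 3) => palindrome
  [4:6] "cc" (len 2) => palindrome
Longest palindromic substring: "efe" with length 3

3


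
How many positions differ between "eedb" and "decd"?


Comparing "eedb" and "decd" position by position:
  Position 0: 'e' vs 'd' => DIFFER
  Position 1: 'e' vs 'e' => same
  Position 2: 'd' vs 'c' => DIFFER
  Position 3: 'b' vs 'd' => DIFFER
Positions that differ: 3

3


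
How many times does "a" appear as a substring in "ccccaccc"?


Searching for "a" in "ccccaccc"
Scanning each position:
  Position 0: "c" => no
  Position 1: "c" => no
  Position 2: "c" => no
  Position 3: "c" => no
  Position 4: "a" => MATCH
  Position 5: "c" => no
  Position 6: "c" => no
  Position 7: "c" => no
Total occurrences: 1

1


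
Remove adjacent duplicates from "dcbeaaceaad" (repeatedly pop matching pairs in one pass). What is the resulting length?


Input: dcbeaaceaad
Stack-based adjacent duplicate removal:
  Read 'd': push. Stack: d
  Read 'c': push. Stack: dc
  Read 'b': push. Stack: dcb
  Read 'e': push. Stack: dcbe
  Read 'a': push. Stack: dcbea
  Read 'a': matches stack top 'a' => pop. Stack: dcbe
  Read 'c': push. Stack: dcbec
  Read 'e': push. Stack: dcbece
  Read 'a': push. Stack: dcbecea
  Read 'a': matches stack top 'a' => pop. Stack: dcbece
  Read 'd': push. Stack: dcbeced
Final stack: "dcbeced" (length 7)

7


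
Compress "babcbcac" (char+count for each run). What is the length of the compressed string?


Input: babcbcac
Runs:
  'b' x 1 => "b1"
  'a' x 1 => "a1"
  'b' x 1 => "b1"
  'c' x 1 => "c1"
  'b' x 1 => "b1"
  'c' x 1 => "c1"
  'a' x 1 => "a1"
  'c' x 1 => "c1"
Compressed: "b1a1b1c1b1c1a1c1"
Compressed length: 16

16


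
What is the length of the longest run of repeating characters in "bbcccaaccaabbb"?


Input: "bbcccaaccaabbb"
Scanning for longest run:
  Position 1 ('b'): continues run of 'b', length=2
  Position 2 ('c'): new char, reset run to 1
  Position 3 ('c'): continues run of 'c', length=2
  Position 4 ('c'): continues run of 'c', length=3
  Position 5 ('a'): new char, reset run to 1
  Position 6 ('a'): continues run of 'a', length=2
  Position 7 ('c'): new char, reset run to 1
  Position 8 ('c'): continues run of 'c', length=2
  Position 9 ('a'): new char, reset run to 1
  Position 10 ('a'): continues run of 'a', length=2
  Position 11 ('b'): new char, reset run to 1
  Position 12 ('b'): continues run of 'b', length=2
  Position 13 ('b'): continues run of 'b', length=3
Longest run: 'c' with length 3

3


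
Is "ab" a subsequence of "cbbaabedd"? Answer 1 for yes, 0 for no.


Check if "ab" is a subsequence of "cbbaabedd"
Greedy scan:
  Position 0 ('c'): no match needed
  Position 1 ('b'): no match needed
  Position 2 ('b'): no match needed
  Position 3 ('a'): matches sub[0] = 'a'
  Position 4 ('a'): no match needed
  Position 5 ('b'): matches sub[1] = 'b'
  Position 6 ('e'): no match needed
  Position 7 ('d'): no match needed
  Position 8 ('d'): no match needed
All 2 characters matched => is a subsequence

1


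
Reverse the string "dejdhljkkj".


Input: dejdhljkkj
Reading characters right to left:
  Position 9: 'j'
  Position 8: 'k'
  Position 7: 'k'
  Position 6: 'j'
  Position 5: 'l'
  Position 4: 'h'
  Position 3: 'd'
  Position 2: 'j'
  Position 1: 'e'
  Position 0: 'd'
Reversed: jkkjlhdjed

jkkjlhdjed


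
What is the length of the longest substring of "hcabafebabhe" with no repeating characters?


Input: "hcabafebabhe"
Sliding window (track last position of each char):
  Position 0 ('h'): window [0,0] length 1 -- new best
  Position 1 ('c'): window [0,1] length 2 -- new best
  Position 2 ('a'): window [0,2] length 3 -- new best
  Position 3 ('b'): window [0,3] length 4 -- new best
  Position 4 ('a'): repeat (last at 2), move window start to 3
  Position 4 ('a'): window [3,4] length 2
  Position 5 ('f'): window [3,5] length 3
  Position 6 ('e'): window [3,6] length 4
  Position 7 ('b'): repeat (last at 3), move window start to 4
  Position 7 ('b'): window [4,7] length 4
  Position 8 ('a'): repeat (last at 4), move window start to 5
  Position 8 ('a'): window [5,8] length 4
  Position 9 ('b'): repeat (last at 7), move window start to 8
  Position 9 ('b'): window [8,9] length 2
  Position 10 ('h'): window [8,10] length 3
  Position 11 ('e'): window [8,11] length 4
Longest substring with no repeats: "hcab" with length 4

4


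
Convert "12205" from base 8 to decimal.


Input: "12205" in base 8
Positional expansion:
  Digit '1' (value 1) x 8^4 = 4096
  Digit '2' (value 2) x 8^3 = 1024
  Digit '2' (value 2) x 8^2 = 128
  Digit '0' (value 0) x 8^1 = 0
  Digit '5' (value 5) x 8^0 = 5
Sum = 5253

5253


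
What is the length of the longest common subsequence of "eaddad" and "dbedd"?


LCS of "eaddad" and "dbedd"
DP table:
           d    b    e    d    d
      0    0    0    0    0    0
  e   0    0    0    1    1    1
  a   0    0    0    1    1    1
  d   0    1    1    1    2    2
  d   0    1    1    1    2    3
  a   0    1    1    1    2    3
  d   0    1    1    1    2    3
LCS length = dp[6][5] = 3

3


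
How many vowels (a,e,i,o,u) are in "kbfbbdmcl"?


Input: kbfbbdmcl
Checking each character:
  'k' at position 0: consonant
  'b' at position 1: consonant
  'f' at position 2: consonant
  'b' at position 3: consonant
  'b' at position 4: consonant
  'd' at position 5: consonant
  'm' at position 6: consonant
  'c' at position 7: consonant
  'l' at position 8: consonant
Total vowels: 0

0


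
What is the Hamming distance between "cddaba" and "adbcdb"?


Comparing "cddaba" and "adbcdb" position by position:
  Position 0: 'c' vs 'a' => differ
  Position 1: 'd' vs 'd' => same
  Position 2: 'd' vs 'b' => differ
  Position 3: 'a' vs 'c' => differ
  Position 4: 'b' vs 'd' => differ
  Position 5: 'a' vs 'b' => differ
Total differences (Hamming distance): 5

5


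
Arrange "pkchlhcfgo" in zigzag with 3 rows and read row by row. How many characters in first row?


Zigzag "pkchlhcfgo" into 3 rows:
Placing characters:
  'p' => row 0
  'k' => row 1
  'c' => row 2
  'h' => row 1
  'l' => row 0
  'h' => row 1
  'c' => row 2
  'f' => row 1
  'g' => row 0
  'o' => row 1
Rows:
  Row 0: "plg"
  Row 1: "khhfo"
  Row 2: "cc"
First row length: 3

3
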